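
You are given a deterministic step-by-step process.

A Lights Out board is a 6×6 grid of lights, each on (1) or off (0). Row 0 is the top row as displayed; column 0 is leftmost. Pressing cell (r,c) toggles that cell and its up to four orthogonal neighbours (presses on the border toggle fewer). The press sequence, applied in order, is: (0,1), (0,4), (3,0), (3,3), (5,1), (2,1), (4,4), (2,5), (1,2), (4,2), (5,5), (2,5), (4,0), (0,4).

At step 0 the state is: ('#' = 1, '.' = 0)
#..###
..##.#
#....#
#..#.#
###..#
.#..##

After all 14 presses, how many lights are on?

17

0) #..###
..##.#
#....#
#..#.#
###..#
.#..##
1) .#####
.###.#
#....#
#..#.#
###..#
.#..##
2) .##...
.#####
#....#
#..#.#
###..#
.#..##
3) .##...
.#####
.....#
.#.#.#
.##..#
.#..##
4) .##...
.#####
...#.#
.##.##
.###.#
.#..##
5) .##...
.#####
...#.#
.##.##
..##.#
#.#.##
6) .##...
..####
####.#
..#.##
..##.#
#.#.##
7) .##...
..####
####.#
..#..#
..#.#.
#.#..#
8) .##...
..###.
#####.
..#...
..#.#.
#.#..#
9) .#....
.#..#.
##.##.
..#...
..#.#.
#.#..#
10) .#....
.#..#.
##.##.
......
.#.##.
#....#
11) .#....
.#..#.
##.##.
......
.#.###
#...#.
12) .#....
.#..##
##.#.#
.....#
.#.###
#...#.
13) .#....
.#..##
##.#.#
#....#
#..###
....#.
14) .#.###
.#...#
##.#.#
#....#
#..###
....#.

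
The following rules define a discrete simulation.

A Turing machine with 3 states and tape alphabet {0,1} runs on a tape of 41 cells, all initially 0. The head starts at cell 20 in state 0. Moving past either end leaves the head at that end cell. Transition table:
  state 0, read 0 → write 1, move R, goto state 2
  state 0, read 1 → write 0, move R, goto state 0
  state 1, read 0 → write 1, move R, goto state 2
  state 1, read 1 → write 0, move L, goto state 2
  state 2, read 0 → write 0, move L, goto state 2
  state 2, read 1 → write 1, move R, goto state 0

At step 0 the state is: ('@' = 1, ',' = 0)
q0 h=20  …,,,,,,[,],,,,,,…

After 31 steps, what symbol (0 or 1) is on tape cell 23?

[0] q0 h=20  …,,,,,,[,],,,,,,…
[1] q2 h=21  …,,,,,@[,],,,,,,…
[2] q2 h=20  …,,,,,,[@],,,,,,…
[3] q0 h=21  …,,,,,@[,],,,,,,…
[4] q2 h=22  …,,,,@@[,],,,,,,…
[5] q2 h=21  …,,,,,@[@],,,,,,…
[6] q0 h=22  …,,,,@@[,],,,,,,…
[7] q2 h=23  …,,,@@@[,],,,,,,…
[8] q2 h=22  …,,,,@@[@],,,,,,…
[9] q0 h=23  …,,,@@@[,],,,,,,…
[10] q2 h=24  …,,@@@@[,],,,,,,…
[11] q2 h=23  …,,,@@@[@],,,,,,…
[12] q0 h=24  …,,@@@@[,],,,,,,…
[13] q2 h=25  …,@@@@@[,],,,,,,…
[14] q2 h=24  …,,@@@@[@],,,,,,…
[15] q0 h=25  …,@@@@@[,],,,,,,…
[16] q2 h=26  …@@@@@@[,],,,,,,…
[17] q2 h=25  …,@@@@@[@],,,,,,…
[18] q0 h=26  …@@@@@@[,],,,,,,…
[19] q2 h=27  …@@@@@@[,],,,,,,…
[20] q2 h=26  …@@@@@@[@],,,,,,…
[21] q0 h=27  …@@@@@@[,],,,,,,…
[22] q2 h=28  …@@@@@@[,],,,,,,…
[23] q2 h=27  …@@@@@@[@],,,,,,…
[24] q0 h=28  …@@@@@@[,],,,,,,…
[25] q2 h=29  …@@@@@@[,],,,,,,…
[26] q2 h=28  …@@@@@@[@],,,,,,…
[27] q0 h=29  …@@@@@@[,],,,,,,…
[28] q2 h=30  …@@@@@@[,],,,,,,…
[29] q2 h=29  …@@@@@@[@],,,,,,…
[30] q0 h=30  …@@@@@@[,],,,,,,…
[31] q2 h=31  …@@@@@@[,],,,,,,…

1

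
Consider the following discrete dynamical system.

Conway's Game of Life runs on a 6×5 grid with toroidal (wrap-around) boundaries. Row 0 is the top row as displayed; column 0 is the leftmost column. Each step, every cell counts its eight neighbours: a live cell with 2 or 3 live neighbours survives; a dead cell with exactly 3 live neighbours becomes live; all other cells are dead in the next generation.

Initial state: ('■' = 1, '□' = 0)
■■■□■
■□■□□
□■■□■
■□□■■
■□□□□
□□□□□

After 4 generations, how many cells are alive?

14

step 0: ■■■□■
■□■□□
□■■□■
■□□■■
■□□□□
□□□□□
step 1: ■□■■■
□□□□□
□□■□□
□□■■□
■□□□□
□□□□■
step 2: ■□□■■
□■■□■
□□■■□
□■■■□
□□□■■
□■□□□
step 3: □□□■■
□■□□□
■□□□■
□■□□□
■■□■■
□□■□□
step 4: □□■■□
□□□■□
■■□□□
□■■■□
■■□■■
□■■□□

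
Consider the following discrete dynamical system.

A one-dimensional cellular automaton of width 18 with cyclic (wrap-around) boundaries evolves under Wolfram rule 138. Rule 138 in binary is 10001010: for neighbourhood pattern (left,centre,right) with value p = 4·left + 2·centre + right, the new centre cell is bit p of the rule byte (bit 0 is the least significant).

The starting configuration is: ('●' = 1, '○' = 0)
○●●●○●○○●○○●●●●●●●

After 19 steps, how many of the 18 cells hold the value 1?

[0] ○●●●○●○○●○○●●●●●●●
[1] ○●●○○○○●○○●●●●●●●○
[2] ●●○○○○●○○●●●●●●●○○
[3] ●○○○○●○○●●●●●●●○○●
[4] ○○○○●○○●●●●●●●○○●●
[5] ○○○●○○●●●●●●●○○●●○
[6] ○○●○○●●●●●●●○○●●○○
[7] ○●○○●●●●●●●○○●●○○○
[8] ●○○●●●●●●●○○●●○○○○
[9] ○○●●●●●●●○○●●○○○○●
[10] ○●●●●●●●○○●●○○○○●○
[11] ●●●●●●●○○●●○○○○●○○
[12] ●●●●●●○○●●○○○○●○○●
[13] ●●●●●○○●●○○○○●○○●●
[14] ●●●●○○●●○○○○●○○●●●
[15] ●●●○○●●○○○○●○○●●●●
[16] ●●○○●●○○○○●○○●●●●●
[17] ●○○●●○○○○●○○●●●●●●
[18] ○○●●○○○○●○○●●●●●●●
[19] ○●●○○○○●○○●●●●●●●○

10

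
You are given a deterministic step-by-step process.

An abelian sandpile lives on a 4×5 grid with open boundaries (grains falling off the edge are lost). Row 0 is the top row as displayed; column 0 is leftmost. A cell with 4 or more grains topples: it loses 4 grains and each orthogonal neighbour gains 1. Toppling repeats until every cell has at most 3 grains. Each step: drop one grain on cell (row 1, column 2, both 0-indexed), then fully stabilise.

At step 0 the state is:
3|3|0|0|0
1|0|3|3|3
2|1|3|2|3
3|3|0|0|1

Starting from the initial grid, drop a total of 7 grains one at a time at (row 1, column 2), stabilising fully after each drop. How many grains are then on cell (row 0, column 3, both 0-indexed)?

k=0  3|3|0|0|0
1|0|3|3|3
2|1|3|2|3
3|3|0|0|1
k=1  3|3|1|1|1
1|1|2|2|1
2|2|1|1|1
3|3|1|1|2
k=2  3|3|1|1|1
1|1|3|2|1
2|2|1|1|1
3|3|1|1|2
k=3  3|3|2|1|1
1|2|0|3|1
2|2|2|1|1
3|3|1|1|2
k=4  3|3|2|1|1
1|2|1|3|1
2|2|2|1|1
3|3|1|1|2
k=5  3|3|2|1|1
1|2|2|3|1
2|2|2|1|1
3|3|1|1|2
k=6  3|3|2|1|1
1|2|3|3|1
2|2|2|1|1
3|3|1|1|2
k=7  3|3|3|2|1
1|3|1|0|2
2|2|3|2|1
3|3|1|1|2

2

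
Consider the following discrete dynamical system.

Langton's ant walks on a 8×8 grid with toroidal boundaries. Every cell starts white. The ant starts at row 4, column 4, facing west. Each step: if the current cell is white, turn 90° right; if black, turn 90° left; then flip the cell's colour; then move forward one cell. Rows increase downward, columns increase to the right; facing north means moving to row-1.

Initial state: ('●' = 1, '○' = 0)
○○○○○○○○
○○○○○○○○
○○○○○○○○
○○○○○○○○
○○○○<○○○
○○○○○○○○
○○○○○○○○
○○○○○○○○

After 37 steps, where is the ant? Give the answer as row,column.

0) ○○○○○○○○
○○○○○○○○
○○○○○○○○
○○○○○○○○
○○○○<○○○
○○○○○○○○
○○○○○○○○
○○○○○○○○
1) ○○○○○○○○
○○○○○○○○
○○○○○○○○
○○○○^○○○
○○○○●○○○
○○○○○○○○
○○○○○○○○
○○○○○○○○
2) ○○○○○○○○
○○○○○○○○
○○○○○○○○
○○○○●>○○
○○○○●○○○
○○○○○○○○
○○○○○○○○
○○○○○○○○
3) ○○○○○○○○
○○○○○○○○
○○○○○○○○
○○○○●●○○
○○○○●v○○
○○○○○○○○
○○○○○○○○
○○○○○○○○
4) ○○○○○○○○
○○○○○○○○
○○○○○○○○
○○○○●●○○
○○○○<●○○
○○○○○○○○
○○○○○○○○
○○○○○○○○
5) ○○○○○○○○
○○○○○○○○
○○○○○○○○
○○○○●●○○
○○○○○●○○
○○○○v○○○
○○○○○○○○
○○○○○○○○
6) ○○○○○○○○
○○○○○○○○
○○○○○○○○
○○○○●●○○
○○○○○●○○
○○○<●○○○
○○○○○○○○
○○○○○○○○
7) ○○○○○○○○
○○○○○○○○
○○○○○○○○
○○○○●●○○
○○○^○●○○
○○○●●○○○
○○○○○○○○
○○○○○○○○
8) ○○○○○○○○
○○○○○○○○
○○○○○○○○
○○○○●●○○
○○○●>●○○
○○○●●○○○
○○○○○○○○
○○○○○○○○
9) ○○○○○○○○
○○○○○○○○
○○○○○○○○
○○○○●●○○
○○○●●●○○
○○○●v○○○
○○○○○○○○
○○○○○○○○
10) ○○○○○○○○
○○○○○○○○
○○○○○○○○
○○○○●●○○
○○○●●●○○
○○○●○>○○
○○○○○○○○
○○○○○○○○
11) ○○○○○○○○
○○○○○○○○
○○○○○○○○
○○○○●●○○
○○○●●●○○
○○○●○●○○
○○○○○v○○
○○○○○○○○
12) ○○○○○○○○
○○○○○○○○
○○○○○○○○
○○○○●●○○
○○○●●●○○
○○○●○●○○
○○○○<●○○
○○○○○○○○
13) ○○○○○○○○
○○○○○○○○
○○○○○○○○
○○○○●●○○
○○○●●●○○
○○○●^●○○
○○○○●●○○
○○○○○○○○
14) ○○○○○○○○
○○○○○○○○
○○○○○○○○
○○○○●●○○
○○○●●●○○
○○○●●>○○
○○○○●●○○
○○○○○○○○
15) ○○○○○○○○
○○○○○○○○
○○○○○○○○
○○○○●●○○
○○○●●^○○
○○○●●○○○
○○○○●●○○
○○○○○○○○
16) ○○○○○○○○
○○○○○○○○
○○○○○○○○
○○○○●●○○
○○○●<○○○
○○○●●○○○
○○○○●●○○
○○○○○○○○
17) ○○○○○○○○
○○○○○○○○
○○○○○○○○
○○○○●●○○
○○○●○○○○
○○○●v○○○
○○○○●●○○
○○○○○○○○
18) ○○○○○○○○
○○○○○○○○
○○○○○○○○
○○○○●●○○
○○○●○○○○
○○○●○>○○
○○○○●●○○
○○○○○○○○
19) ○○○○○○○○
○○○○○○○○
○○○○○○○○
○○○○●●○○
○○○●○○○○
○○○●○●○○
○○○○●v○○
○○○○○○○○
20) ○○○○○○○○
○○○○○○○○
○○○○○○○○
○○○○●●○○
○○○●○○○○
○○○●○●○○
○○○○●○>○
○○○○○○○○
21) ○○○○○○○○
○○○○○○○○
○○○○○○○○
○○○○●●○○
○○○●○○○○
○○○●○●○○
○○○○●○●○
○○○○○○v○
22) ○○○○○○○○
○○○○○○○○
○○○○○○○○
○○○○●●○○
○○○●○○○○
○○○●○●○○
○○○○●○●○
○○○○○<●○
23) ○○○○○○○○
○○○○○○○○
○○○○○○○○
○○○○●●○○
○○○●○○○○
○○○●○●○○
○○○○●^●○
○○○○○●●○
24) ○○○○○○○○
○○○○○○○○
○○○○○○○○
○○○○●●○○
○○○●○○○○
○○○●○●○○
○○○○●●>○
○○○○○●●○
25) ○○○○○○○○
○○○○○○○○
○○○○○○○○
○○○○●●○○
○○○●○○○○
○○○●○●^○
○○○○●●○○
○○○○○●●○
26) ○○○○○○○○
○○○○○○○○
○○○○○○○○
○○○○●●○○
○○○●○○○○
○○○●○●●>
○○○○●●○○
○○○○○●●○
27) ○○○○○○○○
○○○○○○○○
○○○○○○○○
○○○○●●○○
○○○●○○○○
○○○●○●●●
○○○○●●○v
○○○○○●●○
28) ○○○○○○○○
○○○○○○○○
○○○○○○○○
○○○○●●○○
○○○●○○○○
○○○●○●●●
○○○○●●<●
○○○○○●●○
29) ○○○○○○○○
○○○○○○○○
○○○○○○○○
○○○○●●○○
○○○●○○○○
○○○●○●^●
○○○○●●●●
○○○○○●●○
30) ○○○○○○○○
○○○○○○○○
○○○○○○○○
○○○○●●○○
○○○●○○○○
○○○●○<○●
○○○○●●●●
○○○○○●●○
31) ○○○○○○○○
○○○○○○○○
○○○○○○○○
○○○○●●○○
○○○●○○○○
○○○●○○○●
○○○○●v●●
○○○○○●●○
32) ○○○○○○○○
○○○○○○○○
○○○○○○○○
○○○○●●○○
○○○●○○○○
○○○●○○○●
○○○○●○>●
○○○○○●●○
33) ○○○○○○○○
○○○○○○○○
○○○○○○○○
○○○○●●○○
○○○●○○○○
○○○●○○^●
○○○○●○○●
○○○○○●●○
34) ○○○○○○○○
○○○○○○○○
○○○○○○○○
○○○○●●○○
○○○●○○○○
○○○●○○●>
○○○○●○○●
○○○○○●●○
35) ○○○○○○○○
○○○○○○○○
○○○○○○○○
○○○○●●○○
○○○●○○○^
○○○●○○●○
○○○○●○○●
○○○○○●●○
36) ○○○○○○○○
○○○○○○○○
○○○○○○○○
○○○○●●○○
>○○●○○○●
○○○●○○●○
○○○○●○○●
○○○○○●●○
37) ○○○○○○○○
○○○○○○○○
○○○○○○○○
○○○○●●○○
●○○●○○○●
v○○●○○●○
○○○○●○○●
○○○○○●●○

5,0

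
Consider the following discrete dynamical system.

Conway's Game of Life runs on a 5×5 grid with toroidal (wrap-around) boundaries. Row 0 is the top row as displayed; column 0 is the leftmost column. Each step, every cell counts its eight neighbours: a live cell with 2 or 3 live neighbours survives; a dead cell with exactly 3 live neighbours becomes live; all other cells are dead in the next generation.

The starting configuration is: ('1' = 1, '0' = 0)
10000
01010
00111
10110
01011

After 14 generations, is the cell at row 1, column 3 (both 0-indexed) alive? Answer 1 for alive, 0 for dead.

[0] 10000
01010
00111
10110
01011
[1] 11010
11010
10000
10000
01010
[2] 00010
00000
10000
11001
01000
[3] 00000
00000
11001
01001
01101
[4] 00000
10000
01001
00001
01110
[5] 01100
10000
00001
01001
00110
[6] 01110
11000
00001
10101
10010
[7] 00010
11011
00011
11000
10000
[8] 01110
10000
00010
11000
11001
[9] 00110
01011
11001
01100
00011
[10] 10000
01000
00001
01100
01001
[11] 11000
10000
11100
01110
01100
[12] 10100
00101
10011
00010
00010
[13] 01101
00100
10100
00110
00111
[14] 11001
10100
00100
00000
10001

0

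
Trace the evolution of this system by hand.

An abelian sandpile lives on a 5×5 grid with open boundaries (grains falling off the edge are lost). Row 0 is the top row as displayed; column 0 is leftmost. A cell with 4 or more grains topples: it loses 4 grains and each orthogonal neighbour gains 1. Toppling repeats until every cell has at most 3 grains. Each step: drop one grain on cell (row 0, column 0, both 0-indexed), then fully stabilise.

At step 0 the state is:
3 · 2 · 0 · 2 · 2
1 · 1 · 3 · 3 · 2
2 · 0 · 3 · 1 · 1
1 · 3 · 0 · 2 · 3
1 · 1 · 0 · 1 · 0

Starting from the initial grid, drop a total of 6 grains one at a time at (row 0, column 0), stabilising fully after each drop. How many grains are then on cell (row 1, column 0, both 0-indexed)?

t=0: 3 · 2 · 0 · 2 · 2
1 · 1 · 3 · 3 · 2
2 · 0 · 3 · 1 · 1
1 · 3 · 0 · 2 · 3
1 · 1 · 0 · 1 · 0
t=1: 0 · 3 · 0 · 2 · 2
2 · 1 · 3 · 3 · 2
2 · 0 · 3 · 1 · 1
1 · 3 · 0 · 2 · 3
1 · 1 · 0 · 1 · 0
t=2: 1 · 3 · 0 · 2 · 2
2 · 1 · 3 · 3 · 2
2 · 0 · 3 · 1 · 1
1 · 3 · 0 · 2 · 3
1 · 1 · 0 · 1 · 0
t=3: 2 · 3 · 0 · 2 · 2
2 · 1 · 3 · 3 · 2
2 · 0 · 3 · 1 · 1
1 · 3 · 0 · 2 · 3
1 · 1 · 0 · 1 · 0
t=4: 3 · 3 · 0 · 2 · 2
2 · 1 · 3 · 3 · 2
2 · 0 · 3 · 1 · 1
1 · 3 · 0 · 2 · 3
1 · 1 · 0 · 1 · 0
t=5: 1 · 0 · 1 · 2 · 2
3 · 2 · 3 · 3 · 2
2 · 0 · 3 · 1 · 1
1 · 3 · 0 · 2 · 3
1 · 1 · 0 · 1 · 0
t=6: 2 · 0 · 1 · 2 · 2
3 · 2 · 3 · 3 · 2
2 · 0 · 3 · 1 · 1
1 · 3 · 0 · 2 · 3
1 · 1 · 0 · 1 · 0

3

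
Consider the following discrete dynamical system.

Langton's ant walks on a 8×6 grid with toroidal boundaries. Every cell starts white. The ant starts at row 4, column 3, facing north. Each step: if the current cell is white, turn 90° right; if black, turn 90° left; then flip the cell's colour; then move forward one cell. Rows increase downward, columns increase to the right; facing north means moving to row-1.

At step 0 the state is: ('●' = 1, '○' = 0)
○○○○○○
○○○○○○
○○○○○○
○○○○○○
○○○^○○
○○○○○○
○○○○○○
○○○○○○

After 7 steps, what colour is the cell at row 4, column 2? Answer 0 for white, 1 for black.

[0] ○○○○○○
○○○○○○
○○○○○○
○○○○○○
○○○^○○
○○○○○○
○○○○○○
○○○○○○
[1] ○○○○○○
○○○○○○
○○○○○○
○○○○○○
○○○●>○
○○○○○○
○○○○○○
○○○○○○
[2] ○○○○○○
○○○○○○
○○○○○○
○○○○○○
○○○●●○
○○○○v○
○○○○○○
○○○○○○
[3] ○○○○○○
○○○○○○
○○○○○○
○○○○○○
○○○●●○
○○○<●○
○○○○○○
○○○○○○
[4] ○○○○○○
○○○○○○
○○○○○○
○○○○○○
○○○^●○
○○○●●○
○○○○○○
○○○○○○
[5] ○○○○○○
○○○○○○
○○○○○○
○○○○○○
○○<○●○
○○○●●○
○○○○○○
○○○○○○
[6] ○○○○○○
○○○○○○
○○○○○○
○○^○○○
○○●○●○
○○○●●○
○○○○○○
○○○○○○
[7] ○○○○○○
○○○○○○
○○○○○○
○○●>○○
○○●○●○
○○○●●○
○○○○○○
○○○○○○

1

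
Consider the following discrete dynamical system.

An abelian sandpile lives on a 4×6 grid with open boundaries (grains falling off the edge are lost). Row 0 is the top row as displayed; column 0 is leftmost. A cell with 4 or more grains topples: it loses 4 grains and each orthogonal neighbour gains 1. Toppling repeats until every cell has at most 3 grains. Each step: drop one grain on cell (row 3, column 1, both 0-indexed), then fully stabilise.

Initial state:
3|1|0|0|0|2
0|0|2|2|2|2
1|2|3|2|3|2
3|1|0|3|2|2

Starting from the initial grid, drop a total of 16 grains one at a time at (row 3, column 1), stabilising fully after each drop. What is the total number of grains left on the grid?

41

k=0  3|1|0|0|0|2
0|0|2|2|2|2
1|2|3|2|3|2
3|1|0|3|2|2
k=1  3|1|0|0|0|2
0|0|2|2|2|2
1|2|3|2|3|2
3|2|0|3|2|2
k=2  3|1|0|0|0|2
0|0|2|2|2|2
1|2|3|2|3|2
3|3|0|3|2|2
k=3  3|1|0|0|0|2
0|0|2|2|2|2
2|3|3|2|3|2
0|1|1|3|2|2
k=4  3|1|0|0|0|2
0|0|2|2|2|2
2|3|3|2|3|2
0|2|1|3|2|2
k=5  3|1|0|0|0|2
0|0|2|2|2|2
2|3|3|2|3|2
0|3|1|3|2|2
k=6  3|1|0|0|0|2
0|1|3|2|2|2
3|1|0|3|3|2
1|1|3|3|2|2
k=7  3|1|0|0|0|2
0|1|3|2|2|2
3|1|0|3|3|2
1|2|3|3|2|2
k=8  3|1|0|0|0|2
0|1|3|2|2|2
3|1|0|3|3|2
1|3|3|3|2|2
k=9  3|1|0|0|0|2
0|1|3|3|3|2
3|2|2|1|1|3
2|1|1|2|0|3
k=10  3|1|0|0|0|2
0|1|3|3|3|2
3|2|2|1|1|3
2|2|1|2|0|3
k=11  3|1|0|0|0|2
0|1|3|3|3|2
3|2|2|1|1|3
2|3|1|2|0|3
k=12  3|1|0|0|0|2
0|1|3|3|3|2
3|3|2|1|1|3
3|0|2|2|0|3
k=13  3|1|0|0|0|2
0|1|3|3|3|2
3|3|2|1|1|3
3|1|2|2|0|3
k=14  3|1|0|0|0|2
0|1|3|3|3|2
3|3|2|1|1|3
3|2|2|2|0|3
k=15  3|1|0|0|0|2
0|1|3|3|3|2
3|3|2|1|1|3
3|3|2|2|0|3
k=16  3|1|0|0|0|2
1|2|3|3|3|2
1|1|3|1|1|3
1|2|3|2|0|3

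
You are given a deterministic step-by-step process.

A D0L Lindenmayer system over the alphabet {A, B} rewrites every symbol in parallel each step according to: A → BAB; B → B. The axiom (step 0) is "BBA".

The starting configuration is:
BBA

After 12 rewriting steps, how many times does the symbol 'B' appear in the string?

k=0  BBA
k=1  BBBAB
k=2  BBBBABB
k=3  BBBBBABBB
k=4  BBBBBBABBBB
k=5  BBBBBBBABBBBB
k=6  BBBBBBBBABBBBBB
k=7  BBBBBBBBBABBBBBBB
k=8  BBBBBBBBBBABBBBBBBB
k=9  BBBBBBBBBBBABBBBBBBBB
k=10  BBBBBBBBBBBBABBBBBBBBBB
k=11  BBBBBBBBBBBBBABBBBBBBBBBB
k=12  BBBBBBBBBBBBBBABBBBBBBBBBBB

26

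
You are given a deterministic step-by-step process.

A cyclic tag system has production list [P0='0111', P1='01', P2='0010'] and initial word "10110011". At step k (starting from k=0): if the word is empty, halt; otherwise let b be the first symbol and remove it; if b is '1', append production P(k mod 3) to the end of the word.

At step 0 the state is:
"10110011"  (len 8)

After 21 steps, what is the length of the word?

k=0  "10110011"  (len 8)
k=1  "01100110111"  (len 11)
k=2  "1100110111"  (len 10)
k=3  "1001101110010"  (len 13)
k=4  "0011011100100111"  (len 16)
k=5  "011011100100111"  (len 15)
k=6  "11011100100111"  (len 14)
k=7  "10111001001110111"  (len 17)
k=8  "011100100111011101"  (len 18)
k=9  "11100100111011101"  (len 17)
k=10  "11001001110111010111"  (len 20)
k=11  "100100111011101011101"  (len 21)
k=12  "001001110111010111010010"  (len 24)
k=13  "01001110111010111010010"  (len 23)
k=14  "1001110111010111010010"  (len 22)
k=15  "0011101110101110100100010"  (len 25)
k=16  "011101110101110100100010"  (len 24)
k=17  "11101110101110100100010"  (len 23)
k=18  "11011101011101001000100010"  (len 26)
k=19  "10111010111010010001000100111"  (len 29)
k=20  "011101011101001000100010011101"  (len 30)
k=21  "11101011101001000100010011101"  (len 29)

29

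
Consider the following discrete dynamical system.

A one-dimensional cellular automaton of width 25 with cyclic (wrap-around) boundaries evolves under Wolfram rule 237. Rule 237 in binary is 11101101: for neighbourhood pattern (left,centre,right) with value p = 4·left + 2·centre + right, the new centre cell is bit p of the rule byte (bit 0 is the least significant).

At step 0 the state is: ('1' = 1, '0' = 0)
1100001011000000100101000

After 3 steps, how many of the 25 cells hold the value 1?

t=0: 1100001011000000100101000
t=1: 1101101111011110100111010
t=2: 1111111111111111100111111
t=3: 1111111111111111100111111

23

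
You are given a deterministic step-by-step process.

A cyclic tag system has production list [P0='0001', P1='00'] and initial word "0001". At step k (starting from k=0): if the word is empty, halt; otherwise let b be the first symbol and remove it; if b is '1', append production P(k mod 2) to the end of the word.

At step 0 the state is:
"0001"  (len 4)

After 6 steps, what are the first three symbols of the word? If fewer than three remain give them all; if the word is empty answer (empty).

0) "0001"  (len 4)
1) "001"  (len 3)
2) "01"  (len 2)
3) "1"  (len 1)
4) "00"  (len 2)
5) "0"  (len 1)
6) (halted — word empty)

(empty)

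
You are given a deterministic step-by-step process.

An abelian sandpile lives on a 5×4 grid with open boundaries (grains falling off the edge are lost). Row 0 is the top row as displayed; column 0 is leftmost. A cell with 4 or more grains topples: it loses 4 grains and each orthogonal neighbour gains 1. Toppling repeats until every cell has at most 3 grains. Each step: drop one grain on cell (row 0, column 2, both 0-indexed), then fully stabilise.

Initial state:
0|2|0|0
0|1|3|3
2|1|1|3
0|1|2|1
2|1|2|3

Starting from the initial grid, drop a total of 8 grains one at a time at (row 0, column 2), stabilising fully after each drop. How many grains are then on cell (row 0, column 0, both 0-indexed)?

1

0) 0|2|0|0
0|1|3|3
2|1|1|3
0|1|2|1
2|1|2|3
1) 0|2|1|0
0|1|3|3
2|1|1|3
0|1|2|1
2|1|2|3
2) 0|2|2|0
0|1|3|3
2|1|1|3
0|1|2|1
2|1|2|3
3) 0|2|3|0
0|1|3|3
2|1|1|3
0|1|2|1
2|1|2|3
4) 0|3|1|2
0|2|1|1
2|1|3|0
0|1|2|2
2|1|2|3
5) 0|3|2|2
0|2|1|1
2|1|3|0
0|1|2|2
2|1|2|3
6) 0|3|3|2
0|2|1|1
2|1|3|0
0|1|2|2
2|1|2|3
7) 1|0|1|3
0|3|2|1
2|1|3|0
0|1|2|2
2|1|2|3
8) 1|0|2|3
0|3|2|1
2|1|3|0
0|1|2|2
2|1|2|3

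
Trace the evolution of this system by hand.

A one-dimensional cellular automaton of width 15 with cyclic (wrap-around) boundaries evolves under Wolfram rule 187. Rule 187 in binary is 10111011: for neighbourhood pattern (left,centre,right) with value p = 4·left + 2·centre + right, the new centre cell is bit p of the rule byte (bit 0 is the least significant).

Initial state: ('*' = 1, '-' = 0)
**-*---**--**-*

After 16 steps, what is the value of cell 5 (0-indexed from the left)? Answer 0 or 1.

step 0: **-*---**--**-*
step 1: *-*-****-***-**
step 2: -*-****-***-***
step 3: *-****-***-***-
step 4: -****-***-***-*
step 5: ****-***-***-*-
step 6: ***-***-***-*-*
step 7: **-***-***-*-**
step 8: *-***-***-*-***
step 9: -***-***-*-****
step 10: ***-***-*-****-
step 11: **-***-*-****-*
step 12: *-***-*-****-**
step 13: -***-*-****-***
step 14: ***-*-****-***-
step 15: **-*-****-***-*
step 16: *-*-****-***-**

1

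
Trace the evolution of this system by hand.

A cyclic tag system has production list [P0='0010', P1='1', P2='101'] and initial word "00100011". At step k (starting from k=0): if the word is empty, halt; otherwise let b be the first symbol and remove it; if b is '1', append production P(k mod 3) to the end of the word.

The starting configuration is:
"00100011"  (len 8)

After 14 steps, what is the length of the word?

7

step 0: "00100011"  (len 8)
step 1: "0100011"  (len 7)
step 2: "100011"  (len 6)
step 3: "00011101"  (len 8)
step 4: "0011101"  (len 7)
step 5: "011101"  (len 6)
step 6: "11101"  (len 5)
step 7: "11010010"  (len 8)
step 8: "10100101"  (len 8)
step 9: "0100101101"  (len 10)
step 10: "100101101"  (len 9)
step 11: "001011011"  (len 9)
step 12: "01011011"  (len 8)
step 13: "1011011"  (len 7)
step 14: "0110111"  (len 7)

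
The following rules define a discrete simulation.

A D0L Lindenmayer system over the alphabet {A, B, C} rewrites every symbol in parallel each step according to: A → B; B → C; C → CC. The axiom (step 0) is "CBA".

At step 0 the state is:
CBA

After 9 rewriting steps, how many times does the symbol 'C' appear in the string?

k=0  CBA
k=1  CCCB
k=2  CCCCCCC
k=3  CCCCCCCCCCCCCC
k=4  CCCCCCCCCCCCCCCCCCCCCCCCCCCC
k=5  CCCCCCCCCCCCCCCCCCCCCCCCCCCCCCCCCCCCCCCCCCCCCCCCCCCCCCCC
k=6  CCCCCCCCCCCCCCCCCCCCCCCCCCCCCCCCCCCCCCCCCCCCCCCCCCCCCCCCCCCCCCCCCCCCCCCCCCCCCCCCCCCCCCCCCCCCCCCCCCCCCCCCCCCCCCCC
k=7  CCCCCCCCCCCCCCCCCCCCCCCCCCCCCCCCCCCCCCCCCCCCCCCCCCCCCCCCCC…CCCCCCCCCCCCCCCCCCCCCCCCCCCCCCCCCCCCCCCCCCCCCCCCCCCCCCCCCC  (len 224)
k=8  CCCCCCCCCCCCCCCCCCCCCCCCCCCCCCCCCCCCCCCCCCCCCCCCCCCCCCCCCC…CCCCCCCCCCCCCCCCCCCCCCCCCCCCCCCCCCCCCCCCCCCCCCCCCCCCCCCCCC  (len 448)
k=9  CCCCCCCCCCCCCCCCCCCCCCCCCCCCCCCCCCCCCCCCCCCCCCCCCCCCCCCCCC…CCCCCCCCCCCCCCCCCCCCCCCCCCCCCCCCCCCCCCCCCCCCCCCCCCCCCCCCCC  (len 896)

896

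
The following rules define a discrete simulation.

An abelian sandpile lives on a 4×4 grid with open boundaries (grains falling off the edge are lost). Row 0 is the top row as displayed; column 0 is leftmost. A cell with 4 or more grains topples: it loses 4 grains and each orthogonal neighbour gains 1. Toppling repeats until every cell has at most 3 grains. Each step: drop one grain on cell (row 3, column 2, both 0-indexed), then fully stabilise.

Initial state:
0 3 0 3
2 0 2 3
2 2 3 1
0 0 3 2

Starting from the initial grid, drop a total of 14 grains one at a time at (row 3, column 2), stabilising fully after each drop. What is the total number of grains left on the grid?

26

t=0: 0 3 0 3
2 0 2 3
2 2 3 1
0 0 3 2
t=1: 0 3 0 3
2 0 3 3
2 3 0 2
0 1 1 3
t=2: 0 3 0 3
2 0 3 3
2 3 0 2
0 1 2 3
t=3: 0 3 0 3
2 0 3 3
2 3 0 2
0 1 3 3
t=4: 0 3 0 3
2 0 3 3
2 3 1 3
0 2 1 0
t=5: 0 3 0 3
2 0 3 3
2 3 1 3
0 2 2 0
t=6: 0 3 0 3
2 0 3 3
2 3 1 3
0 2 3 0
t=7: 0 3 0 3
2 0 3 3
2 3 2 3
0 3 0 1
t=8: 0 3 0 3
2 0 3 3
2 3 2 3
0 3 1 1
t=9: 0 3 0 3
2 0 3 3
2 3 2 3
0 3 2 1
t=10: 0 3 0 3
2 0 3 3
2 3 2 3
0 3 3 1
t=11: 0 3 2 0
2 2 1 2
3 1 2 1
1 1 2 3
t=12: 0 3 2 0
2 2 1 2
3 1 2 1
1 1 3 3
t=13: 0 3 2 0
2 2 1 2
3 1 3 2
1 2 1 0
t=14: 0 3 2 0
2 2 1 2
3 1 3 2
1 2 2 0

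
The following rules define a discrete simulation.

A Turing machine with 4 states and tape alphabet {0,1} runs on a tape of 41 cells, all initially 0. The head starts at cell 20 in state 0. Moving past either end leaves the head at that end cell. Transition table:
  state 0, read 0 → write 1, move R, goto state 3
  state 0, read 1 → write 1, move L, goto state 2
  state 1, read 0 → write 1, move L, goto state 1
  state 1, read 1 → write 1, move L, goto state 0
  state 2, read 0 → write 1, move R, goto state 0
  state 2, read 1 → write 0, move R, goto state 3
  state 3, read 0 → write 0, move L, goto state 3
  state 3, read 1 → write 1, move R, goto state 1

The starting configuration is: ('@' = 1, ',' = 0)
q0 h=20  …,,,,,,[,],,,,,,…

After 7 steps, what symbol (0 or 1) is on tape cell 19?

1

step 0: q0 h=20  …,,,,,,[,],,,,,,…
step 1: q3 h=21  …,,,,,@[,],,,,,,…
step 2: q3 h=20  …,,,,,,[@],,,,,,…
step 3: q1 h=21  …,,,,,@[,],,,,,,…
step 4: q1 h=20  …,,,,,,[@]@,,,,,…
step 5: q0 h=19  …,,,,,,[,]@@,,,,…
step 6: q3 h=20  …,,,,,@[@]@,,,,,…
step 7: q1 h=21  …,,,,@@[@],,,,,,…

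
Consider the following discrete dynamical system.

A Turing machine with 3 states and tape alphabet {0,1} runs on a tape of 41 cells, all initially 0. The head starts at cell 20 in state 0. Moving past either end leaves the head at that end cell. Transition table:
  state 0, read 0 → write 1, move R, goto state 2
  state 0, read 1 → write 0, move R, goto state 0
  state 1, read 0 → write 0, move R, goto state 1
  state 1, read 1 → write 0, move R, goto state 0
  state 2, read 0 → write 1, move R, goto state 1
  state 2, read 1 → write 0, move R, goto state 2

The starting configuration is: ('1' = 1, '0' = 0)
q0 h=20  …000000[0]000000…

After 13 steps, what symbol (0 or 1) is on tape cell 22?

step 0: q0 h=20  …000000[0]000000…
step 1: q2 h=21  …000001[0]000000…
step 2: q1 h=22  …000011[0]000000…
step 3: q1 h=23  …000110[0]000000…
step 4: q1 h=24  …001100[0]000000…
step 5: q1 h=25  …011000[0]000000…
step 6: q1 h=26  …110000[0]000000…
step 7: q1 h=27  …100000[0]000000…
step 8: q1 h=28  …000000[0]000000…
step 9: q1 h=29  …000000[0]000000…
step 10: q1 h=30  …000000[0]000000…
step 11: q1 h=31  …000000[0]000000…
step 12: q1 h=32  …000000[0]000000…
step 13: q1 h=33  …000000[0]000000…

0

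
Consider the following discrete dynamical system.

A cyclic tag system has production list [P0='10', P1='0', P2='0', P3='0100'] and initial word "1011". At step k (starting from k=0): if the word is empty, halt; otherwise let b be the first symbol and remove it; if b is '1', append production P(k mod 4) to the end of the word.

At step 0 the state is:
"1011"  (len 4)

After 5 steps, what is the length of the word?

8

[0] "1011"  (len 4)
[1] "01110"  (len 5)
[2] "1110"  (len 4)
[3] "1100"  (len 4)
[4] "1000100"  (len 7)
[5] "00010010"  (len 8)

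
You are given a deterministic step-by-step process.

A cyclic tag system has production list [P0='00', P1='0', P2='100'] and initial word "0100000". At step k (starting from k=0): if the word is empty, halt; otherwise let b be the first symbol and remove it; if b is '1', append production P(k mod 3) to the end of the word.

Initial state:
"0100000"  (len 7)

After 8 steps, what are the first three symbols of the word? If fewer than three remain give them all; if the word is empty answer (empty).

(empty)

step 0: "0100000"  (len 7)
step 1: "100000"  (len 6)
step 2: "000000"  (len 6)
step 3: "00000"  (len 5)
step 4: "0000"  (len 4)
step 5: "000"  (len 3)
step 6: "00"  (len 2)
step 7: "0"  (len 1)
step 8: (halted — word empty)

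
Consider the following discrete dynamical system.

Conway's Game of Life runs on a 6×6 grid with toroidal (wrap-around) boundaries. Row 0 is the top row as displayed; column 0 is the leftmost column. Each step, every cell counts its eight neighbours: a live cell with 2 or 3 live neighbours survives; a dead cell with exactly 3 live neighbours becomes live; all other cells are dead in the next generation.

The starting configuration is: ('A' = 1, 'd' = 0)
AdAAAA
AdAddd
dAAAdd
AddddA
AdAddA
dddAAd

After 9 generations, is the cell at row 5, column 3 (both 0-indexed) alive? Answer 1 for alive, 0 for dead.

0) AdAAAA
AdAddd
dAAAdd
AddddA
AdAddA
dddAAd
1) AdAddd
Addddd
ddAAdA
dddAAA
AAdAdd
dddddd
2) dAdddd
AdAAdA
AdAAdA
dAdddA
AdAAdA
AdAddd
3) dddAdA
dddAdA
dddAdd
dddddd
ddAAAA
AdAAdA
4) dddAdA
ddAAdd
ddddAd
ddAddd
AAAddA
AAdddd
5) AAdAAd
ddAAdd
ddAddd
AdAAdA
ddAddA
ddddAd
6) dAddAA
ddddAd
ddddAd
AdAAAA
AAAddA
AAAdAd
7) dAAdAd
dddAAd
dddddd
ddAddd
dddddd
ddddAd
8) ddAdAA
ddAAAd
dddAdd
dddddd
dddddd
dddAdd
9) ddAddA
ddAddA
ddAAAd
dddddd
dddddd
dddAAd

1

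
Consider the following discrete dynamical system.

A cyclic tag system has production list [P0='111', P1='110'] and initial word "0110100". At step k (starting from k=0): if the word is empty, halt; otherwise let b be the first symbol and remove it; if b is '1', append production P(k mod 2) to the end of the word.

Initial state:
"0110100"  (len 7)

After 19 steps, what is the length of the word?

27

[0] "0110100"  (len 7)
[1] "110100"  (len 6)
[2] "10100110"  (len 8)
[3] "0100110111"  (len 10)
[4] "100110111"  (len 9)
[5] "00110111111"  (len 11)
[6] "0110111111"  (len 10)
[7] "110111111"  (len 9)
[8] "10111111110"  (len 11)
[9] "0111111110111"  (len 13)
[10] "111111110111"  (len 12)
[11] "11111110111111"  (len 14)
[12] "1111110111111110"  (len 16)
[13] "111110111111110111"  (len 18)
[14] "11110111111110111110"  (len 20)
[15] "1110111111110111110111"  (len 22)
[16] "110111111110111110111110"  (len 24)
[17] "10111111110111110111110111"  (len 26)
[18] "0111111110111110111110111110"  (len 28)
[19] "111111110111110111110111110"  (len 27)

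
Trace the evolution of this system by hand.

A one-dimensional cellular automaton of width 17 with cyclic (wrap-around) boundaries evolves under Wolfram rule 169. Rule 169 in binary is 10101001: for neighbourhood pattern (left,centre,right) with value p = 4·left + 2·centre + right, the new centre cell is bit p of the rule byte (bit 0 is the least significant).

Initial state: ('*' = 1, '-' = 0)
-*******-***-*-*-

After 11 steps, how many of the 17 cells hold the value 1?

9

k=0  -*******-***-*-*-
k=1  -******-***-*-*--
k=2  -*****-***-*-*--*
k=3  *****-***-*-*----
k=4  ****-***-*-*--**-
k=5  ***-***-*-*---*-*
k=6  **-***-*-*--*--**
k=7  *-***-*-*------**
k=8  -***-*-*--****-**
k=9  ***-*-*---***-**-
k=10  **-*-*--*-**-**-*
k=11  *-*-*----**-**-**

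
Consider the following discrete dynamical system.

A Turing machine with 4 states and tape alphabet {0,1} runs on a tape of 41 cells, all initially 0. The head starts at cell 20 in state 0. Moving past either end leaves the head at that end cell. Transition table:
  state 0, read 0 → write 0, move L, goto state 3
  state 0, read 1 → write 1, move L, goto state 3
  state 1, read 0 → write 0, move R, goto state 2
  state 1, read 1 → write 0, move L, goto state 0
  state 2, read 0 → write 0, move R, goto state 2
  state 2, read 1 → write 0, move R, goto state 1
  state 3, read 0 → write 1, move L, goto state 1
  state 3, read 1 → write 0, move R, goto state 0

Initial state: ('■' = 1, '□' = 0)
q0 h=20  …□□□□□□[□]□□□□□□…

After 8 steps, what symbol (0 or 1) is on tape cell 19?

t=0: q0 h=20  …□□□□□□[□]□□□□□□…
t=1: q3 h=19  …□□□□□□[□]□□□□□□…
t=2: q1 h=18  …□□□□□□[□]■□□□□□…
t=3: q2 h=19  …□□□□□□[■]□□□□□□…
t=4: q1 h=20  …□□□□□□[□]□□□□□□…
t=5: q2 h=21  …□□□□□□[□]□□□□□□…
t=6: q2 h=22  …□□□□□□[□]□□□□□□…
t=7: q2 h=23  …□□□□□□[□]□□□□□□…
t=8: q2 h=24  …□□□□□□[□]□□□□□□…

0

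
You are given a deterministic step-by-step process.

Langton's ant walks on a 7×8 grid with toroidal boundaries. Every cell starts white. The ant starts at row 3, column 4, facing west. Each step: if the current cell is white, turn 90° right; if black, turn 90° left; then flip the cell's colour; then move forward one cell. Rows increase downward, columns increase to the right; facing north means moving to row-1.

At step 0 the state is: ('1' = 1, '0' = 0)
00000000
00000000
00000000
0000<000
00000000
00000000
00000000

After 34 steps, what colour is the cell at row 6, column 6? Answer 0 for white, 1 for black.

step 0: 00000000
00000000
00000000
0000<000
00000000
00000000
00000000
step 1: 00000000
00000000
0000^000
00001000
00000000
00000000
00000000
step 2: 00000000
00000000
00001>00
00001000
00000000
00000000
00000000
step 3: 00000000
00000000
00001100
00001v00
00000000
00000000
00000000
step 4: 00000000
00000000
00001100
0000<100
00000000
00000000
00000000
step 5: 00000000
00000000
00001100
00000100
0000v000
00000000
00000000
step 6: 00000000
00000000
00001100
00000100
000<1000
00000000
00000000
step 7: 00000000
00000000
00001100
000^0100
00011000
00000000
00000000
step 8: 00000000
00000000
00001100
0001>100
00011000
00000000
00000000
step 9: 00000000
00000000
00001100
00011100
0001v000
00000000
00000000
step 10: 00000000
00000000
00001100
00011100
00010>00
00000000
00000000
step 11: 00000000
00000000
00001100
00011100
00010100
00000v00
00000000
step 12: 00000000
00000000
00001100
00011100
00010100
0000<100
00000000
step 13: 00000000
00000000
00001100
00011100
0001^100
00001100
00000000
step 14: 00000000
00000000
00001100
00011100
00011>00
00001100
00000000
step 15: 00000000
00000000
00001100
00011^00
00011000
00001100
00000000
step 16: 00000000
00000000
00001100
0001<000
00011000
00001100
00000000
step 17: 00000000
00000000
00001100
00010000
0001v000
00001100
00000000
step 18: 00000000
00000000
00001100
00010000
00010>00
00001100
00000000
step 19: 00000000
00000000
00001100
00010000
00010100
00001v00
00000000
step 20: 00000000
00000000
00001100
00010000
00010100
000010>0
00000000
step 21: 00000000
00000000
00001100
00010000
00010100
00001010
000000v0
step 22: 00000000
00000000
00001100
00010000
00010100
00001010
00000<10
step 23: 00000000
00000000
00001100
00010000
00010100
00001^10
00000110
step 24: 00000000
00000000
00001100
00010000
00010100
000011>0
00000110
step 25: 00000000
00000000
00001100
00010000
000101^0
00001100
00000110
step 26: 00000000
00000000
00001100
00010000
0001011>
00001100
00000110
step 27: 00000000
00000000
00001100
00010000
00010111
0000110v
00000110
step 28: 00000000
00000000
00001100
00010000
00010111
000011<1
00000110
step 29: 00000000
00000000
00001100
00010000
000101^1
00001111
00000110
step 30: 00000000
00000000
00001100
00010000
00010<01
00001111
00000110
step 31: 00000000
00000000
00001100
00010000
00010001
00001v11
00000110
step 32: 00000000
00000000
00001100
00010000
00010001
000010>1
00000110
step 33: 00000000
00000000
00001100
00010000
000100^1
00001001
00000110
step 34: 00000000
00000000
00001100
00010000
0001001>
00001001
00000110

1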